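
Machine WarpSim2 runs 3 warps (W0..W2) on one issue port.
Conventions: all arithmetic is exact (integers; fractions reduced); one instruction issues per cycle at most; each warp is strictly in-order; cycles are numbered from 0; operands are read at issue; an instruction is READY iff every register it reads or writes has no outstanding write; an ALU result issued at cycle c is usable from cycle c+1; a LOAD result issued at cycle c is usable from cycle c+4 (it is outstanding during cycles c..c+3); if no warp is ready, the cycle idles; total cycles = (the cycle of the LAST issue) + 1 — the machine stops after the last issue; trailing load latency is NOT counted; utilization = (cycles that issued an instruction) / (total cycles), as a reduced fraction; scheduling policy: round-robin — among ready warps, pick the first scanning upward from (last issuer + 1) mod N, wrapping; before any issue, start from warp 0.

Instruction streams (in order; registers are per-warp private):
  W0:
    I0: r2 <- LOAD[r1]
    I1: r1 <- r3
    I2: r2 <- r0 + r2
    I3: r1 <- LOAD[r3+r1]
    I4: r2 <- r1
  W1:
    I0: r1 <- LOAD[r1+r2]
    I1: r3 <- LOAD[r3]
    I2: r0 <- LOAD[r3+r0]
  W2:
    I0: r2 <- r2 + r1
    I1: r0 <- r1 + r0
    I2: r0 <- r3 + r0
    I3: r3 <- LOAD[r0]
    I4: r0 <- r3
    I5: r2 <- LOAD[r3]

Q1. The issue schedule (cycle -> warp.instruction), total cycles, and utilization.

cycle 0: W0.I0
cycle 1: W1.I0
cycle 2: W2.I0
cycle 3: W0.I1
cycle 4: W1.I1
cycle 5: W2.I1
cycle 6: W0.I2
cycle 7: W2.I2
cycle 8: W0.I3
cycle 9: W1.I2
cycle 10: W2.I3
cycle 11: idle
cycle 12: W0.I4
cycle 13: idle
cycle 14: W2.I4
cycle 15: W2.I5

Answer: 16 cycles, utilization 7/8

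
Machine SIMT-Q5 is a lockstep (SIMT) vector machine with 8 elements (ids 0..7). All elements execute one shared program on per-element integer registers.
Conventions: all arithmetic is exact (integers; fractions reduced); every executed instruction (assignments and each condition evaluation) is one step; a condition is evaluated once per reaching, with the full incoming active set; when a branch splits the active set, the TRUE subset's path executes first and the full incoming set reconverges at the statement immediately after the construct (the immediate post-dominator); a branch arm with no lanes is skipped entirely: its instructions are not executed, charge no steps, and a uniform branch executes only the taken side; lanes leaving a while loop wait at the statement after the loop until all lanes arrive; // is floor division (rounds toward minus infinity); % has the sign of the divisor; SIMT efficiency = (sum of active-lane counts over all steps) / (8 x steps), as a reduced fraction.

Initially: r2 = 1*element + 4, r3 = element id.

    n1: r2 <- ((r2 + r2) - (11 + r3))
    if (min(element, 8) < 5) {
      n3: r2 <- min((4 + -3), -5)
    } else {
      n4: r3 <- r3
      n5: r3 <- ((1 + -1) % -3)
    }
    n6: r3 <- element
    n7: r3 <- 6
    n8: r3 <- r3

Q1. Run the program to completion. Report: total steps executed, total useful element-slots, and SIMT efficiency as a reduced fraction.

Answer: 8 steps, 51 useful, 51/64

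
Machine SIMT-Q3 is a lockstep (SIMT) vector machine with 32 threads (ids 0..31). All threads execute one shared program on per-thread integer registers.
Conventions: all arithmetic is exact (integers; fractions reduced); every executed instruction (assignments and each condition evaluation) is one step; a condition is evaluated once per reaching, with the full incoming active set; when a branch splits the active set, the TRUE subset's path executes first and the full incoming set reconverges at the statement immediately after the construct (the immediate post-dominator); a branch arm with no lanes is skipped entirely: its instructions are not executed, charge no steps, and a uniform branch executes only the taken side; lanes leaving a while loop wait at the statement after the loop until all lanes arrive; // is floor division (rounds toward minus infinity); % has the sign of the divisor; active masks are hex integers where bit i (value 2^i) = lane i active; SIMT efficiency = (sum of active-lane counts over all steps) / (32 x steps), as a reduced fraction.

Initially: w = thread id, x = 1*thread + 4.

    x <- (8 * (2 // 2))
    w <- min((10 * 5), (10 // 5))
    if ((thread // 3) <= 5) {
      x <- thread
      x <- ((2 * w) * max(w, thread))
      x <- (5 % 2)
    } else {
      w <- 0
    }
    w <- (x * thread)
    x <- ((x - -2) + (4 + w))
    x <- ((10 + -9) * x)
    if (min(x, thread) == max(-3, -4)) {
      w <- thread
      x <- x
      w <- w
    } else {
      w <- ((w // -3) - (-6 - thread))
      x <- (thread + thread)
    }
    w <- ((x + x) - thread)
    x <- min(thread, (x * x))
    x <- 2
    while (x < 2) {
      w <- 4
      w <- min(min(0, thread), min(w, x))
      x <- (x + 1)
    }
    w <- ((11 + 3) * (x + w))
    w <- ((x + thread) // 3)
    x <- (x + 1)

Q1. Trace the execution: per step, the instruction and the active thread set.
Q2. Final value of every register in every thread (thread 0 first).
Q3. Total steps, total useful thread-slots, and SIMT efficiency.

step 0: x <- (8 * (2 // 2))          0xffffffff
step 1: w <- min((10 * 5), (10 // 5)) 0xffffffff
step 2: eval ((thread // 3) <= 5)    0xffffffff
step 3: x <- thread                  0x0003ffff
step 4: x <- ((2 * w) * max(w, thread)) 0x0003ffff
step 5: x <- (5 % 2)                 0x0003ffff
step 6: w <- 0                       0xfffc0000
step 7: w <- (x * thread)            0xffffffff
step 8: x <- ((x - -2) + (4 + w))    0xffffffff
step 9: x <- ((10 + -9) * x)         0xffffffff
step 10: eval (min(x, thread) == max(-3, -4)) 0xffffffff
step 11: w <- ((w // -3) - (-6 - thread)) 0xffffffff
step 12: x <- (thread + thread)       0xffffffff
step 13: w <- ((x + x) - thread)      0xffffffff
step 14: x <- min(thread, (x * x))    0xffffffff
step 15: x <- 2                       0xffffffff
step 16: eval (x < 2)                 0xffffffff
step 17: w <- ((11 + 3) * (x + w))    0xffffffff
step 18: w <- ((x + thread) // 3)     0xffffffff
step 19: x <- (x + 1)                 0xffffffff

Answer: 20 steps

w: 0,1,1,1,2,2,2,3,3,3,4,4,4,5,5,5,6,6,6,7,7,7,8,8,8,9,9,9,10,10,10,11
x: 3,3,3,3,3,3,3,3,3,3,3,3,3,3,3,3,3,3,3,3,3,3,3,3,3,3,3,3,3,3,3,3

steps = 20; useful = 580; efficiency = 580/640 = 29/32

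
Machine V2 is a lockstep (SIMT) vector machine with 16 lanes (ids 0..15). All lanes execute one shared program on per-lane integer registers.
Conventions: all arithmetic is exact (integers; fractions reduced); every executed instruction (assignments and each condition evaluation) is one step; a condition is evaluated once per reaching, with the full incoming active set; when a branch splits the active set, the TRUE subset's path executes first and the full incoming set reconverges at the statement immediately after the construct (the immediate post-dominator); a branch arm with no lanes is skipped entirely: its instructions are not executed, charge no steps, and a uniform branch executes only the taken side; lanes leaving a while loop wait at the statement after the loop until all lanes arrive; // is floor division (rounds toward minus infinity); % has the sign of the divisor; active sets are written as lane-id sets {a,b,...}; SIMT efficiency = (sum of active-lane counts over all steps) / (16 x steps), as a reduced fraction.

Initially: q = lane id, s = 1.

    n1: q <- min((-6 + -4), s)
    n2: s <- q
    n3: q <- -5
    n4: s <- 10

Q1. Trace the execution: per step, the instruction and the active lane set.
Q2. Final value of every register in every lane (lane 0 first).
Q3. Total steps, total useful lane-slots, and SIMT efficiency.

step 0: q <- min((-6 + -4), s)       {0,1,2,3,4,5,6,7,8,9,10,11,12,13,14,15}
step 1: s <- q                       {0,1,2,3,4,5,6,7,8,9,10,11,12,13,14,15}
step 2: q <- -5                      {0,1,2,3,4,5,6,7,8,9,10,11,12,13,14,15}
step 3: s <- 10                      {0,1,2,3,4,5,6,7,8,9,10,11,12,13,14,15}

Answer: 4 steps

q: -5,-5,-5,-5,-5,-5,-5,-5,-5,-5,-5,-5,-5,-5,-5,-5
s: 10,10,10,10,10,10,10,10,10,10,10,10,10,10,10,10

steps = 4; useful = 64; efficiency = 64/64 = 1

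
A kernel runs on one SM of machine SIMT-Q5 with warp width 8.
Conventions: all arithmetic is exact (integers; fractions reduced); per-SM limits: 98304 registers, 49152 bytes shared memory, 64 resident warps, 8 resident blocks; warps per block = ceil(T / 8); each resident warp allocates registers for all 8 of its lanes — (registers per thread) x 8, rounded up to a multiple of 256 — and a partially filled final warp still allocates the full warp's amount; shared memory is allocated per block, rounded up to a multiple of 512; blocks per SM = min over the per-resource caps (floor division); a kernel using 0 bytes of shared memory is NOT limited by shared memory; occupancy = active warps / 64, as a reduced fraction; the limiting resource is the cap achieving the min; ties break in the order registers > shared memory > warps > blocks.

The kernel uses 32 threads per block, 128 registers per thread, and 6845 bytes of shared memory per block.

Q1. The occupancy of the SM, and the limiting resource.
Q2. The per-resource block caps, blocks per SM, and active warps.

Answer: occupancy 3/8, limited by shared memory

registers: 24 blocks
shared memory: 6 blocks
warps: 16 blocks
blocks: 8 blocks

Answer: 6 blocks, 24 active warps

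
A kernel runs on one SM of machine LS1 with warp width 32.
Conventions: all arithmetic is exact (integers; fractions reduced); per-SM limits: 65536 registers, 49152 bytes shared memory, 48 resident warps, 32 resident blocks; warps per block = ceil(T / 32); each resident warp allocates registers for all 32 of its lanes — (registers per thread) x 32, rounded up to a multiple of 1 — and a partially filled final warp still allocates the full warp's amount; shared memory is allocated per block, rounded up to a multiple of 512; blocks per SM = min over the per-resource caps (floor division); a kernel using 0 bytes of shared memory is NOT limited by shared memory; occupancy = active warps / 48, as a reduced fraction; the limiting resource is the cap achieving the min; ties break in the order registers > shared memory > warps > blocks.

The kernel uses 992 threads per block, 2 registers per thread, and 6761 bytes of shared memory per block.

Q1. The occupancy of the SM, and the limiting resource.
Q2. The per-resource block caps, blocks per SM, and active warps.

Answer: occupancy 31/48, limited by warps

registers: 33 blocks
shared memory: 6 blocks
warps: 1 block
blocks: 32 blocks

Answer: 1 block, 31 active warps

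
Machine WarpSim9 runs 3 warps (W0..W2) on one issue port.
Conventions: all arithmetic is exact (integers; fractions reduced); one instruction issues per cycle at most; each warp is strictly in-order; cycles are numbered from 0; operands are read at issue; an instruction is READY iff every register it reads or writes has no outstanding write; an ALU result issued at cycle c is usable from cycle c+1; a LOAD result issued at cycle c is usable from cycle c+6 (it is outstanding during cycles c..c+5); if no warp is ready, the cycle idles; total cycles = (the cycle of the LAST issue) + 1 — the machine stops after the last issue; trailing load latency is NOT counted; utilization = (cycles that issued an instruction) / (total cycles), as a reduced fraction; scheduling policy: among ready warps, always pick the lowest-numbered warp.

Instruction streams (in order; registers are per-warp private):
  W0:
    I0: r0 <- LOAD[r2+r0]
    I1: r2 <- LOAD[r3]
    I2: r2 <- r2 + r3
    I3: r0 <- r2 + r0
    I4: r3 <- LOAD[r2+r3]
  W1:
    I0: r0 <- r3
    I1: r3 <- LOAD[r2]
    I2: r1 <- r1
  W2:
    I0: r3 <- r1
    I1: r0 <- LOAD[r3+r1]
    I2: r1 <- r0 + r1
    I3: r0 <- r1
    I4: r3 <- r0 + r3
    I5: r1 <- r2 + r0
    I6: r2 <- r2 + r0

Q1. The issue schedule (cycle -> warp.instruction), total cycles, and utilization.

cycle 0: W0.I0
cycle 1: W0.I1
cycle 2: W1.I0
cycle 3: W1.I1
cycle 4: W1.I2
cycle 5: W2.I0
cycle 6: W2.I1
cycle 7: W0.I2
cycle 8: W0.I3
cycle 9: W0.I4
cycle 10: idle
cycle 11: idle
cycle 12: W2.I2
cycle 13: W2.I3
cycle 14: W2.I4
cycle 15: W2.I5
cycle 16: W2.I6

Answer: 17 cycles, utilization 15/17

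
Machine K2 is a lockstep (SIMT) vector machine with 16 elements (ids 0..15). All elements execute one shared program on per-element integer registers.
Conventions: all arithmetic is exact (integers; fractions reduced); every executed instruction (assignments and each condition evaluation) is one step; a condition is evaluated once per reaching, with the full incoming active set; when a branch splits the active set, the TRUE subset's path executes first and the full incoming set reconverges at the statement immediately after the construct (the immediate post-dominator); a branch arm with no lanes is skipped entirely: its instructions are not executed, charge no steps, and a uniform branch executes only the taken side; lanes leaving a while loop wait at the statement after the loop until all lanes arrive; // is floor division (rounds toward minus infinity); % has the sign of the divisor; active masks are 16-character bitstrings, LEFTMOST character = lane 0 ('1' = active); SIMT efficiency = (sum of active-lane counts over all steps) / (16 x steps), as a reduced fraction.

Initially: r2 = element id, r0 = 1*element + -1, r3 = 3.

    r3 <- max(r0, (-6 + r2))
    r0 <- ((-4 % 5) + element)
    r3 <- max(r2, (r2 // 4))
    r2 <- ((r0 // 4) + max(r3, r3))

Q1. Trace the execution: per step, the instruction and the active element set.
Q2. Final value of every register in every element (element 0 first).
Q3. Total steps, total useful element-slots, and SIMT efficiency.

step 0: r3 <- max(r0, (-6 + r2))     1111111111111111
step 1: r0 <- ((-4 % 5) + element)   1111111111111111
step 2: r3 <- max(r2, (r2 // 4))     1111111111111111
step 3: r2 <- ((r0 // 4) + max(r3, r3)) 1111111111111111

Answer: 4 steps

r2: 0,1,2,4,5,6,7,9,10,11,12,14,15,16,17,19
r0: 1,2,3,4,5,6,7,8,9,10,11,12,13,14,15,16
r3: 0,1,2,3,4,5,6,7,8,9,10,11,12,13,14,15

steps = 4; useful = 64; efficiency = 64/64 = 1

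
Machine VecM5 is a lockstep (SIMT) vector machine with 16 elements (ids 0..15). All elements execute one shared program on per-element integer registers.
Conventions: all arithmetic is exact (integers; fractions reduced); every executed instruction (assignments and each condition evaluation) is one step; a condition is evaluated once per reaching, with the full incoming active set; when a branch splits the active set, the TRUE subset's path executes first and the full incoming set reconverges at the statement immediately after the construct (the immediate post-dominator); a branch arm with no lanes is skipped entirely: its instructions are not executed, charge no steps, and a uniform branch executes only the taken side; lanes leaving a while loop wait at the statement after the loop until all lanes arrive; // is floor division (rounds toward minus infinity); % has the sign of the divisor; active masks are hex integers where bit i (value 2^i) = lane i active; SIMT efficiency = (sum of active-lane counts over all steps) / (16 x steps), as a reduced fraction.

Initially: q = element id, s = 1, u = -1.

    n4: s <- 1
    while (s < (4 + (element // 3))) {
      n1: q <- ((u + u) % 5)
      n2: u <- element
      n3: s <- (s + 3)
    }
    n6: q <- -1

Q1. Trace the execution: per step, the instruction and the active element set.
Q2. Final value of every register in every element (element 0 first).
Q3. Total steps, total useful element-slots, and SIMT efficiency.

step 0: s <- 1                       0xffff
step 1: eval (s < (4 + (element // 3))) 0xffff
step 2: q <- ((u + u) % 5)           0xffff
step 3: u <- element                 0xffff
step 4: s <- (s + 3)                 0xffff
step 5: eval (s < (4 + (element // 3))) 0xffff
step 6: q <- ((u + u) % 5)           0xfff8
step 7: u <- element                 0xfff8
step 8: s <- (s + 3)                 0xfff8
step 9: eval (s < (4 + (element // 3))) 0xfff8
step 10: q <- ((u + u) % 5)           0xf000
step 11: u <- element                 0xf000
step 12: s <- (s + 3)                 0xf000
step 13: eval (s < (4 + (element // 3))) 0xf000
step 14: q <- -1                      0xffff

Answer: 15 steps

q: -1,-1,-1,-1,-1,-1,-1,-1,-1,-1,-1,-1,-1,-1,-1,-1
s: 4,4,4,7,7,7,7,7,7,7,7,7,10,10,10,10
u: 0,1,2,3,4,5,6,7,8,9,10,11,12,13,14,15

steps = 15; useful = 180; efficiency = 180/240 = 3/4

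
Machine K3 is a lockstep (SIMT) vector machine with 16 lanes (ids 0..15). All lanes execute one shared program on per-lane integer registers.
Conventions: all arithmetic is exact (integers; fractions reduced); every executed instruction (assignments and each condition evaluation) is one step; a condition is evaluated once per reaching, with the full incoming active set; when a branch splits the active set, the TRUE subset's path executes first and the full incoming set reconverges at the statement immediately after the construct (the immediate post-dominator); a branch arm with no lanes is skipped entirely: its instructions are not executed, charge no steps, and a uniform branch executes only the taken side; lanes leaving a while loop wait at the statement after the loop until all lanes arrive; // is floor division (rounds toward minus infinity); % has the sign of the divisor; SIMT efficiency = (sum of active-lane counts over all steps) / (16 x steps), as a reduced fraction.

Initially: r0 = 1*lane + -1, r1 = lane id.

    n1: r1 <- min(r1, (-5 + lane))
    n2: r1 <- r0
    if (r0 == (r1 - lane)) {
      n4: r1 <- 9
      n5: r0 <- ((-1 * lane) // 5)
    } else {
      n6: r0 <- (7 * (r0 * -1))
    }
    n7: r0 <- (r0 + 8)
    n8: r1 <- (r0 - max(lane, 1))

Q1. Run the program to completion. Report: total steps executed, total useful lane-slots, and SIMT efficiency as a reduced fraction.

Answer: 8 steps, 97 useful, 97/128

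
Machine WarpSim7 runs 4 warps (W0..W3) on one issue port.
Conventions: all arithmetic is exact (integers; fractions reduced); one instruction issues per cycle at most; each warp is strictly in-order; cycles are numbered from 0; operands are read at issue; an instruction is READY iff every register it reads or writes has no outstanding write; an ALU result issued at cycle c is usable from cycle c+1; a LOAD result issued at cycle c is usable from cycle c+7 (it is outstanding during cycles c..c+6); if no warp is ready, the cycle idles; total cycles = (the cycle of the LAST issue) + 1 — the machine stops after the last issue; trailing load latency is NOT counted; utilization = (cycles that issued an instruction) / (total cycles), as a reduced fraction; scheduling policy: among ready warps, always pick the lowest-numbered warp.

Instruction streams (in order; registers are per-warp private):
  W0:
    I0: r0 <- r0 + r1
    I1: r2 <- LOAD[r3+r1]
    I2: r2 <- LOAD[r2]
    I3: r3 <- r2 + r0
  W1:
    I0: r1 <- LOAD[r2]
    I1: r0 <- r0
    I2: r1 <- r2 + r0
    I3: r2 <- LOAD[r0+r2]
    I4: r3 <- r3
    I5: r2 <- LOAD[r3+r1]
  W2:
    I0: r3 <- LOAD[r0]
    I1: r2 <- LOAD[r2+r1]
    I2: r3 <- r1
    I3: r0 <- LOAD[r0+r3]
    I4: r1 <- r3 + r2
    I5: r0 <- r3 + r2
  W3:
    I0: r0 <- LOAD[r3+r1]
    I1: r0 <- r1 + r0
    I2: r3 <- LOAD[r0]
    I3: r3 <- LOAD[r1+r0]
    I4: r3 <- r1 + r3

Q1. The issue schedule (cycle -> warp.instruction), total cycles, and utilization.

cycle 0: W0.I0
cycle 1: W0.I1
cycle 2: W1.I0
cycle 3: W1.I1
cycle 4: W2.I0
cycle 5: W2.I1
cycle 6: W3.I0
cycle 7: idle
cycle 8: W0.I2
cycle 9: W1.I2
cycle 10: W1.I3
cycle 11: W1.I4
cycle 12: W2.I2
cycle 13: W2.I3
cycle 14: W2.I4
cycle 15: W0.I3
cycle 16: W3.I1
cycle 17: W1.I5
cycle 18: W3.I2
cycle 19: idle
cycle 20: W2.I5
cycle 21: idle
cycle 22: idle
cycle 23: idle
cycle 24: idle
cycle 25: W3.I3
cycle 26: idle
cycle 27: idle
cycle 28: idle
cycle 29: idle
cycle 30: idle
cycle 31: idle
cycle 32: W3.I4

Answer: 33 cycles, utilization 7/11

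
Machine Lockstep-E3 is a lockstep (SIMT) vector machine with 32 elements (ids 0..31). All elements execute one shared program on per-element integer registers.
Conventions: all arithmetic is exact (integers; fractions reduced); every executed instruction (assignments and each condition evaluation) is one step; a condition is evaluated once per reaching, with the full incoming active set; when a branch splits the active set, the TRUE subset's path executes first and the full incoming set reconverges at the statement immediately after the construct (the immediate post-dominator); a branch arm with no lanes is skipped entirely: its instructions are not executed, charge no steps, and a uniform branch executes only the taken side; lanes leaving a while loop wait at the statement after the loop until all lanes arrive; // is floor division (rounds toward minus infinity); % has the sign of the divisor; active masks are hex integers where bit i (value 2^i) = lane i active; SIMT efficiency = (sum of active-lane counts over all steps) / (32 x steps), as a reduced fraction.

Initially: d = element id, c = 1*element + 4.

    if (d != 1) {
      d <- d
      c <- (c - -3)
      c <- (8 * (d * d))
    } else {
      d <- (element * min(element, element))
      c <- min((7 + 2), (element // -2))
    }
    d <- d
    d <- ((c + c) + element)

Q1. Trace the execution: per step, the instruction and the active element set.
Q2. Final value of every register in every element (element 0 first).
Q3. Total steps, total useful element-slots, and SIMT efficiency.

step 0: eval (d != 1)                0xffffffff
step 1: d <- d                       0xfffffffd
step 2: c <- (c - -3)                0xfffffffd
step 3: c <- (8 * (d * d))           0xfffffffd
step 4: d <- (element * min(element, element)) 0x00000002
step 5: c <- min((7 + 2), (element // -2)) 0x00000002
step 6: d <- d                       0xffffffff
step 7: d <- ((c + c) + element)     0xffffffff

Answer: 8 steps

d: 0,-1,66,147,260,405,582,791,1032,1305,1610,1947,2316,2717,3150,3615,4112,4641,5202,5795,6420,7077,7766,8487,9240,10025,10842,11691,12572,13485,14430,15407
c: 0,-1,32,72,128,200,288,392,512,648,800,968,1152,1352,1568,1800,2048,2312,2592,2888,3200,3528,3872,4232,4608,5000,5408,5832,6272,6728,7200,7688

steps = 8; useful = 191; efficiency = 191/256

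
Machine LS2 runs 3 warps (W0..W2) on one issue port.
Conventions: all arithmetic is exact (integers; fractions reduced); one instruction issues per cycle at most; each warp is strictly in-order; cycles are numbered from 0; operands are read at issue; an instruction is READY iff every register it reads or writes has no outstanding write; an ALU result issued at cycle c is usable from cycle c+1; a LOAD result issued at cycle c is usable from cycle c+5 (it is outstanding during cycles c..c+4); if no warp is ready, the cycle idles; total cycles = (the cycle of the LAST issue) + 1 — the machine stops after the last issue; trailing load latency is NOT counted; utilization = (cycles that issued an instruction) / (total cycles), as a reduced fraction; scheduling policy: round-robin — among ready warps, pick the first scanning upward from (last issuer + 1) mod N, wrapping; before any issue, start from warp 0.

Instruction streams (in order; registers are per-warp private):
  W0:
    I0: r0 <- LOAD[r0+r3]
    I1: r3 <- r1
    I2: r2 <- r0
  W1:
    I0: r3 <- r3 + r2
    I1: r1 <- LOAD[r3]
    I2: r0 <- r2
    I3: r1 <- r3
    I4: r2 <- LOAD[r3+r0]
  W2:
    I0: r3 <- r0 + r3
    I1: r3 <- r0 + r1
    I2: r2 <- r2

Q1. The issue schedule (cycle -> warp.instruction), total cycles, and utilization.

cycle 0: W0.I0
cycle 1: W1.I0
cycle 2: W2.I0
cycle 3: W0.I1
cycle 4: W1.I1
cycle 5: W2.I1
cycle 6: W0.I2
cycle 7: W1.I2
cycle 8: W2.I2
cycle 9: W1.I3
cycle 10: W1.I4

Answer: 11 cycles, utilization 1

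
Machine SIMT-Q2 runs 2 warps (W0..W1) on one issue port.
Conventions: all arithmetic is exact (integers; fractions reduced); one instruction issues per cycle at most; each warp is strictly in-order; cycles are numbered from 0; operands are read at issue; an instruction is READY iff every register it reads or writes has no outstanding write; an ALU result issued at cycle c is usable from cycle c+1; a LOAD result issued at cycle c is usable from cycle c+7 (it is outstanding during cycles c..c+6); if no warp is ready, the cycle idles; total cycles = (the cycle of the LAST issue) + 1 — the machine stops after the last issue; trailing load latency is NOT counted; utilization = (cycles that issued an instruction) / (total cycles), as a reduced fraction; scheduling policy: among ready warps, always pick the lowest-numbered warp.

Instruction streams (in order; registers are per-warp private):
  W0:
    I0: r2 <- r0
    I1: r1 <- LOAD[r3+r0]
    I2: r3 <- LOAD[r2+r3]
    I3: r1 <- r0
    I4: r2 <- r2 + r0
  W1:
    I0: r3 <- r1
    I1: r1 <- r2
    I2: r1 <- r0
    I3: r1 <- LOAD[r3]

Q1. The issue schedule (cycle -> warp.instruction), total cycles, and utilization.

cycle 0: W0.I0
cycle 1: W0.I1
cycle 2: W0.I2
cycle 3: W1.I0
cycle 4: W1.I1
cycle 5: W1.I2
cycle 6: W1.I3
cycle 7: idle
cycle 8: W0.I3
cycle 9: W0.I4

Answer: 10 cycles, utilization 9/10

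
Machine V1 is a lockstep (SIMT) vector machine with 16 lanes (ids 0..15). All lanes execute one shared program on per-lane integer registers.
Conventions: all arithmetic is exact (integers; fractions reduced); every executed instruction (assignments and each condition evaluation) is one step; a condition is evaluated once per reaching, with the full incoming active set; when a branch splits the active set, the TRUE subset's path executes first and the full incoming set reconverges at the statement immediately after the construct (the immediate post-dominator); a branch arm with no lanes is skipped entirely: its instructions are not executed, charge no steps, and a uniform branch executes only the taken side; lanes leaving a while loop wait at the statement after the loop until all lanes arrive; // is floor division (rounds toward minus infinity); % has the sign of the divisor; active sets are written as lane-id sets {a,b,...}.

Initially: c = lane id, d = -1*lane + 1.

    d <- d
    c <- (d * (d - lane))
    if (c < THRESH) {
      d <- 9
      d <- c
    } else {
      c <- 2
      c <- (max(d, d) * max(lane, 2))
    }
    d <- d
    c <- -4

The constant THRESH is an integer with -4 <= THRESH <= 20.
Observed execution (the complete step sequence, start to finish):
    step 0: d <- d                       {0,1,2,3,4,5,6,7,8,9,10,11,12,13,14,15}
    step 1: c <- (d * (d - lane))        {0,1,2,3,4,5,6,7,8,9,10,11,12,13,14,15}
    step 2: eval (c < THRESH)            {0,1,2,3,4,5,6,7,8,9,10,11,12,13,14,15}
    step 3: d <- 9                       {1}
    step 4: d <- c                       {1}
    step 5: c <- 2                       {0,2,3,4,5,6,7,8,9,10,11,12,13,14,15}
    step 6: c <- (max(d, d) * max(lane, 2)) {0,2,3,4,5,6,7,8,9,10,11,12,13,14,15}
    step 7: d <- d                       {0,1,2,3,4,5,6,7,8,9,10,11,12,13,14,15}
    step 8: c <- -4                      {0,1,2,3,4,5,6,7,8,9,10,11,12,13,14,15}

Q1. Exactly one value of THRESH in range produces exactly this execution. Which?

Answer: THRESH = 1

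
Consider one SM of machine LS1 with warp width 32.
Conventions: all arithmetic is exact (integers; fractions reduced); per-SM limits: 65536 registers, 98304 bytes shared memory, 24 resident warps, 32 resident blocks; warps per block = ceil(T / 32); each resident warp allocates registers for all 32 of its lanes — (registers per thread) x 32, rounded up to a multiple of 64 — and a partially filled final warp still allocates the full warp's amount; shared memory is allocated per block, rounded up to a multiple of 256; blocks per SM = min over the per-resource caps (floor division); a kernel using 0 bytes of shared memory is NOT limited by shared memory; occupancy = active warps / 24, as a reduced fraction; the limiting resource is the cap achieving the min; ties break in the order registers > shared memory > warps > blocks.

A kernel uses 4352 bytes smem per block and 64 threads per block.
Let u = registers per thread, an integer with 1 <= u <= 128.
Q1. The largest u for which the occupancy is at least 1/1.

Answer: u = 84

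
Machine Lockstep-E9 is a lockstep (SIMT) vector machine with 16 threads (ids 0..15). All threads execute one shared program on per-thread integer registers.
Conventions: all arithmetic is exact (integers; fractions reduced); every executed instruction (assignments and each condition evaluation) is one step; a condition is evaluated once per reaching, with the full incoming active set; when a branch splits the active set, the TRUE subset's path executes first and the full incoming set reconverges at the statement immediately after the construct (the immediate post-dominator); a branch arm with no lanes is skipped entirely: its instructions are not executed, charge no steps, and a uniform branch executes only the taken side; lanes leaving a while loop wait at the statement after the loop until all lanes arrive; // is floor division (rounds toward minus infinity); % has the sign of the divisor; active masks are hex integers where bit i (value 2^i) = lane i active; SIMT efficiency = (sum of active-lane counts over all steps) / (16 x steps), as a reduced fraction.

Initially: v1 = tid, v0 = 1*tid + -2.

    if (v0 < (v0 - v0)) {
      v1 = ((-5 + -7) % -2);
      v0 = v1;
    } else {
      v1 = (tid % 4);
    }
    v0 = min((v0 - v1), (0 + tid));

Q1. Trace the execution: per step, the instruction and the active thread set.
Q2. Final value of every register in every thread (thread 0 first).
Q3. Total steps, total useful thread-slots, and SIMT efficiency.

step 0: eval (v0 < (v0 - v0))        0xffff
step 1: v1 <- ((-5 + -7) % -2)       0x0003
step 2: v0 <- v1                     0x0003
step 3: v1 <- (tid % 4)              0xfffc
step 4: v0 <- min((v0 - v1), (0 + tid)) 0xffff

Answer: 5 steps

v1: 0,0,2,3,0,1,2,3,0,1,2,3,0,1,2,3
v0: 0,0,-2,-2,2,2,2,2,6,6,6,6,10,10,10,10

steps = 5; useful = 50; efficiency = 50/80 = 5/8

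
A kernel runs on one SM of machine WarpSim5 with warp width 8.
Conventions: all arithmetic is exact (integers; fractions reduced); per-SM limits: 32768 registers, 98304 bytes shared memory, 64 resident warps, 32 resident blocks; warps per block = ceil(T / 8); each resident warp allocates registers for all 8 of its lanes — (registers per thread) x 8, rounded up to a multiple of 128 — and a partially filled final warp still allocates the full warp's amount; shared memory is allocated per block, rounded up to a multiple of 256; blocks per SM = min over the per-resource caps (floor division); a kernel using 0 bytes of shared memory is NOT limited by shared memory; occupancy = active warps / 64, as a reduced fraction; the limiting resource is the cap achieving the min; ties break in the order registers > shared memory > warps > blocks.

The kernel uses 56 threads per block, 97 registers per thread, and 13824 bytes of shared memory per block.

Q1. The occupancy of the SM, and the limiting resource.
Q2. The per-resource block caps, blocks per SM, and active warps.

Answer: occupancy 35/64, limited by registers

registers: 5 blocks
shared memory: 7 blocks
warps: 9 blocks
blocks: 32 blocks

Answer: 5 blocks, 35 active warps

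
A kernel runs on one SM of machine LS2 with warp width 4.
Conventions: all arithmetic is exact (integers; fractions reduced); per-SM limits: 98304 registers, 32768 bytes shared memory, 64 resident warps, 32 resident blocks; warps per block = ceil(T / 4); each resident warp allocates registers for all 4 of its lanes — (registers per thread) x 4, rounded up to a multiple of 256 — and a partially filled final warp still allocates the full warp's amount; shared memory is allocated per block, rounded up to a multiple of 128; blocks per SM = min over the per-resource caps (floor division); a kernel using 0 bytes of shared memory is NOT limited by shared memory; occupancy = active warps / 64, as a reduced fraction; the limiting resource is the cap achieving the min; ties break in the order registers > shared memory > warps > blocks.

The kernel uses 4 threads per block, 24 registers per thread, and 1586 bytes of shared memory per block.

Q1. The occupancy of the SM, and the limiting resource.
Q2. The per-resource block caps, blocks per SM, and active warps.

Answer: occupancy 19/64, limited by shared memory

registers: 384 blocks
shared memory: 19 blocks
warps: 64 blocks
blocks: 32 blocks

Answer: 19 blocks, 19 active warps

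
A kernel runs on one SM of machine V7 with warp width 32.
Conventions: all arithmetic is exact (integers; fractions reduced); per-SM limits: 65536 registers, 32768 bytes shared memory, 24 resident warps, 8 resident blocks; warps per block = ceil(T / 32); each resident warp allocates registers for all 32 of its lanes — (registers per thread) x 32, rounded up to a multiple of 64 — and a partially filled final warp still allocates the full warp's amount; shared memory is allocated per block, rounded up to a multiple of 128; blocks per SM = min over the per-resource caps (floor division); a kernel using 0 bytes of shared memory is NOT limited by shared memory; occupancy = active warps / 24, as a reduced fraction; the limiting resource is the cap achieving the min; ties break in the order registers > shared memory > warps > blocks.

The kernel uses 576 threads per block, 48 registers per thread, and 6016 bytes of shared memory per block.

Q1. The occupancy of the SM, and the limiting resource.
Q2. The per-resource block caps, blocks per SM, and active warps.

Answer: occupancy 3/4, limited by warps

registers: 2 blocks
shared memory: 5 blocks
warps: 1 block
blocks: 8 blocks

Answer: 1 block, 18 active warps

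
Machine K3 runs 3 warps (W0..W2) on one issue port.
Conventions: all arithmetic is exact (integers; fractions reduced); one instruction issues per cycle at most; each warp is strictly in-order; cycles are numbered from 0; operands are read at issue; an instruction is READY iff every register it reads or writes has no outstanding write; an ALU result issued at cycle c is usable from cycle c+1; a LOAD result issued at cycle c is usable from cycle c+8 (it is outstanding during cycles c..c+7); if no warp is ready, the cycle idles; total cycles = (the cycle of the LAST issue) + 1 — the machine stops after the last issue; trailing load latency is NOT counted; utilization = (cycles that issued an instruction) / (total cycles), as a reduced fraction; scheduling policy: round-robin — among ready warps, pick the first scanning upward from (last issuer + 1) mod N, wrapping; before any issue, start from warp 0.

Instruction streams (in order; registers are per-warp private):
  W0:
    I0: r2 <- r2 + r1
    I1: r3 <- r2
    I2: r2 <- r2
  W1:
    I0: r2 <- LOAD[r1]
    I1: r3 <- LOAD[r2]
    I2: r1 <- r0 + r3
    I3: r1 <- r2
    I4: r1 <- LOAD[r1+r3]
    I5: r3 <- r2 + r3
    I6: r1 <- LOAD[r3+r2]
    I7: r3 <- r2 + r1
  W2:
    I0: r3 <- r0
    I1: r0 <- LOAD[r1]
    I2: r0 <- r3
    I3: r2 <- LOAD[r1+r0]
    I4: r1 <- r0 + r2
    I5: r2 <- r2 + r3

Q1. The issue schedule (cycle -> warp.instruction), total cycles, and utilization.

cycle 0: W0.I0
cycle 1: W1.I0
cycle 2: W2.I0
cycle 3: W0.I1
cycle 4: W2.I1
cycle 5: W0.I2
cycle 6: idle
cycle 7: idle
cycle 8: idle
cycle 9: W1.I1
cycle 10: idle
cycle 11: idle
cycle 12: W2.I2
cycle 13: W2.I3
cycle 14: idle
cycle 15: idle
cycle 16: idle
cycle 17: W1.I2
cycle 18: W1.I3
cycle 19: W1.I4
cycle 20: W1.I5
cycle 21: W2.I4
cycle 22: W2.I5
cycle 23: idle
cycle 24: idle
cycle 25: idle
cycle 26: idle
cycle 27: W1.I6
cycle 28: idle
cycle 29: idle
cycle 30: idle
cycle 31: idle
cycle 32: idle
cycle 33: idle
cycle 34: idle
cycle 35: W1.I7

Answer: 36 cycles, utilization 17/36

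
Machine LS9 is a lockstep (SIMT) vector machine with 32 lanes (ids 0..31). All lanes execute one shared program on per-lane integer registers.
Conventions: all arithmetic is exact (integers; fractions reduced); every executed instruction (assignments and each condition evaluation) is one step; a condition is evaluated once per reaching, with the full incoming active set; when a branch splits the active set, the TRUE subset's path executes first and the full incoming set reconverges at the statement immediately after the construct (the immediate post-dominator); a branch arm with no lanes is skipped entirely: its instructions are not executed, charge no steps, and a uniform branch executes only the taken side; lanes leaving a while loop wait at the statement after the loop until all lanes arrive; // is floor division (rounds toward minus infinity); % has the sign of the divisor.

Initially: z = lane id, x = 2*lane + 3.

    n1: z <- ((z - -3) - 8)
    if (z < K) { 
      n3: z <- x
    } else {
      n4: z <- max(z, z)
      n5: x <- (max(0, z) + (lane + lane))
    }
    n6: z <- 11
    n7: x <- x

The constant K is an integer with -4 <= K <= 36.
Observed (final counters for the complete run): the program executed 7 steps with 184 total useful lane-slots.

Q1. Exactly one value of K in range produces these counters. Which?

Answer: K = 3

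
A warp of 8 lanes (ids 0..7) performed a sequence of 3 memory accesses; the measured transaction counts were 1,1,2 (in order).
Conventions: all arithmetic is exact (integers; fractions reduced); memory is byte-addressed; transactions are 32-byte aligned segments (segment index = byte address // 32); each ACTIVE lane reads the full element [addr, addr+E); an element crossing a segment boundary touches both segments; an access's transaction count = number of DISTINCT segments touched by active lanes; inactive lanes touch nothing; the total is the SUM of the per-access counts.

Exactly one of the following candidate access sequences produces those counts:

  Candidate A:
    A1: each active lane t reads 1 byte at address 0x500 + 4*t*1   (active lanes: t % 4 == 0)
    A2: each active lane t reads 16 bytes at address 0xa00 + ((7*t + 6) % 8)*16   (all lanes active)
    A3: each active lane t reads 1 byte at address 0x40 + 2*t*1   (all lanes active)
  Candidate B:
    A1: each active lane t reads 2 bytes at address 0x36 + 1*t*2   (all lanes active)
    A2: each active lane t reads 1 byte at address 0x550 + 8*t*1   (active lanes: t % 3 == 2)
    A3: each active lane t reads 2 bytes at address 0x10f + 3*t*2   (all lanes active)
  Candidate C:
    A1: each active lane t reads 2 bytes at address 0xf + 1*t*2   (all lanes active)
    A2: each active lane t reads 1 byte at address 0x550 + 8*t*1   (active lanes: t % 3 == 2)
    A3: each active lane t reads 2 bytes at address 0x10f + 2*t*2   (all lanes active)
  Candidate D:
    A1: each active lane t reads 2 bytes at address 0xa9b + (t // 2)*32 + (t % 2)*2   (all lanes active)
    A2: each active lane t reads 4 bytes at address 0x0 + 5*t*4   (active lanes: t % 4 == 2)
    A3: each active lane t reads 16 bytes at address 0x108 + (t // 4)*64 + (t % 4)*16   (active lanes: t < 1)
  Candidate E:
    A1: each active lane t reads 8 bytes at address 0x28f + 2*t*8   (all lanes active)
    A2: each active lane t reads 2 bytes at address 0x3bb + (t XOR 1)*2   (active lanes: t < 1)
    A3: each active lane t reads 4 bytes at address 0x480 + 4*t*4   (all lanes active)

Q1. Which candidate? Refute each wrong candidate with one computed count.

A: A2 gives 4 transactions, not 1
B: A1 gives 2 transactions, not 1
D: A1 gives 4 transactions, not 1
E: A1 gives 5 transactions, not 1
C: all counts match (1,1,2)

Answer: C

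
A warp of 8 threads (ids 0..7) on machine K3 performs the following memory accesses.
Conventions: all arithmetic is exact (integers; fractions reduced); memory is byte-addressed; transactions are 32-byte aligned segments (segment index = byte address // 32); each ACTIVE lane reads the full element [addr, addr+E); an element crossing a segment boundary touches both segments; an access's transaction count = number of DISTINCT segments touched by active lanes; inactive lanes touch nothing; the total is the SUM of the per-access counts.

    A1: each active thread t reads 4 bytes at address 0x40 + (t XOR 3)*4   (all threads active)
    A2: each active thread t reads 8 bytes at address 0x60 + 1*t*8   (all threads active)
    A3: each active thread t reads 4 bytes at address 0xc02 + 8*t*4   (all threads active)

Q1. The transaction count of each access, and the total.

A1: 1 transaction
A2: 2 transactions
A3: 8 transactions

Answer: 1,2,8; total 11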